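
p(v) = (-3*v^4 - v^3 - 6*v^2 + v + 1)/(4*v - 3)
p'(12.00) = -345.60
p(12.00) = -1439.71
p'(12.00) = -345.60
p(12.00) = -1439.71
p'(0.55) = 15.04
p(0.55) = 0.88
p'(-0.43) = -1.29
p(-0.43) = 0.12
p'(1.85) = -12.20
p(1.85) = -13.44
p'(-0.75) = -1.82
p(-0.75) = 0.61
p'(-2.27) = -9.93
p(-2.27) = 8.29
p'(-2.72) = -14.27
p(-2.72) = 13.70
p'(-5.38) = -58.47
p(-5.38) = 103.41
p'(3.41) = -33.71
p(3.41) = -47.99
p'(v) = (-12*v^3 - 3*v^2 - 12*v + 1)/(4*v - 3) - 4*(-3*v^4 - v^3 - 6*v^2 + v + 1)/(4*v - 3)^2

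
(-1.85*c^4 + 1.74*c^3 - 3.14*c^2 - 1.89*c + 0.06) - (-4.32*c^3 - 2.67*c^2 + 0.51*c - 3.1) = -1.85*c^4 + 6.06*c^3 - 0.47*c^2 - 2.4*c + 3.16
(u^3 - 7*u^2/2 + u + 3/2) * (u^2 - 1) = u^5 - 7*u^4/2 + 5*u^2 - u - 3/2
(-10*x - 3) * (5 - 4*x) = 40*x^2 - 38*x - 15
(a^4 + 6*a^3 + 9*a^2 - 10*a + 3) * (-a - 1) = -a^5 - 7*a^4 - 15*a^3 + a^2 + 7*a - 3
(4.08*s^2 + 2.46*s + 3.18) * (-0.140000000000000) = -0.5712*s^2 - 0.3444*s - 0.4452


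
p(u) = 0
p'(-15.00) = 0.00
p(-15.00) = 0.00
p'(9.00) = 0.00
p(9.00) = 0.00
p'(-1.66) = 0.00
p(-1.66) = 0.00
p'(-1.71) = 0.00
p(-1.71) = 0.00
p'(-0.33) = 0.00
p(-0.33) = 0.00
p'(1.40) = 0.00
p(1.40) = 0.00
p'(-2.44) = 0.00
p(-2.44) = 0.00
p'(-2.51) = 0.00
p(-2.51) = 0.00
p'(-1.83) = 0.00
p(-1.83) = 0.00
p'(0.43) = 0.00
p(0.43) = 0.00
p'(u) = 0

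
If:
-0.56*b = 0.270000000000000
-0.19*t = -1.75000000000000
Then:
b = -0.48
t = 9.21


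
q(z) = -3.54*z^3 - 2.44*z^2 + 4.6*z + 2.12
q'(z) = -10.62*z^2 - 4.88*z + 4.6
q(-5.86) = 603.73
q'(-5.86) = -331.49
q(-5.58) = 515.52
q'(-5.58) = -298.84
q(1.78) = -17.39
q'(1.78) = -37.73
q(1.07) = -0.09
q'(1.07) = -12.78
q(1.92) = -23.10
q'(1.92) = -43.92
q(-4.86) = 328.49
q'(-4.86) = -222.52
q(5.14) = -519.42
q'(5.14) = -301.06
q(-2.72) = 42.79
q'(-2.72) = -60.70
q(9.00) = -2734.78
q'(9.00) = -899.54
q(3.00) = -101.62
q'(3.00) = -105.62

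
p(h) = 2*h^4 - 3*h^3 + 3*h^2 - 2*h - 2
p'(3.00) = 151.00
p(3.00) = 100.00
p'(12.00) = 12598.00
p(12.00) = 36694.00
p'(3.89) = 356.06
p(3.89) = 316.99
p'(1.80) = 26.30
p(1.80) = 7.62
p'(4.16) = 443.14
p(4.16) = 424.59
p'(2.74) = 111.44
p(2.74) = 66.06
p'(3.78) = 324.17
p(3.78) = 279.59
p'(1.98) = 36.70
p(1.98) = 13.25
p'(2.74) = 111.44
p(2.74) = 66.06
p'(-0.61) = -10.82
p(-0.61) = 1.29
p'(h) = 8*h^3 - 9*h^2 + 6*h - 2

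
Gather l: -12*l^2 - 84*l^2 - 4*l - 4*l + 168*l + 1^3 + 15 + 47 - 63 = -96*l^2 + 160*l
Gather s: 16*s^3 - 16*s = 16*s^3 - 16*s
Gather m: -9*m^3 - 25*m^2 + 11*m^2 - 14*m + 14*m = -9*m^3 - 14*m^2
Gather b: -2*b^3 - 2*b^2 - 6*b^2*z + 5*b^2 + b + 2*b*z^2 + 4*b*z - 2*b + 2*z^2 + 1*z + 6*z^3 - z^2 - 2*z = -2*b^3 + b^2*(3 - 6*z) + b*(2*z^2 + 4*z - 1) + 6*z^3 + z^2 - z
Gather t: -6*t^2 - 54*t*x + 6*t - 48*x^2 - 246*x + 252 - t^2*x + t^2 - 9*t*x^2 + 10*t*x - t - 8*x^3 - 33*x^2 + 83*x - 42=t^2*(-x - 5) + t*(-9*x^2 - 44*x + 5) - 8*x^3 - 81*x^2 - 163*x + 210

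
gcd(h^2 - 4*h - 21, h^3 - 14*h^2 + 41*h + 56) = h - 7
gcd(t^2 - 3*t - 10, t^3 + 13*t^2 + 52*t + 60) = t + 2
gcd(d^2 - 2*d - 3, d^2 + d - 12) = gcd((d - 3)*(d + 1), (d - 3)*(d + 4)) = d - 3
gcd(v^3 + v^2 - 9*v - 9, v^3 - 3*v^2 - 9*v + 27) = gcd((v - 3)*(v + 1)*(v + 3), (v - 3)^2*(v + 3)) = v^2 - 9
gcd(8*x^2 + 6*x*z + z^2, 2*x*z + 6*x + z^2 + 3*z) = 2*x + z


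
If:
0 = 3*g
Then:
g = 0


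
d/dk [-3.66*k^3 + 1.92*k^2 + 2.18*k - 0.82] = -10.98*k^2 + 3.84*k + 2.18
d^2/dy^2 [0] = 0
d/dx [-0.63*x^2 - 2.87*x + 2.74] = -1.26*x - 2.87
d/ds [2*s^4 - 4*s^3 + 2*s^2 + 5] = 4*s*(2*s^2 - 3*s + 1)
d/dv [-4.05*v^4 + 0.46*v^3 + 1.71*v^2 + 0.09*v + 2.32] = -16.2*v^3 + 1.38*v^2 + 3.42*v + 0.09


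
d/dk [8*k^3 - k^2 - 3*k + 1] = 24*k^2 - 2*k - 3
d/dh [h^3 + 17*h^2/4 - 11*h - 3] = 3*h^2 + 17*h/2 - 11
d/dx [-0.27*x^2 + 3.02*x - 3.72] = 3.02 - 0.54*x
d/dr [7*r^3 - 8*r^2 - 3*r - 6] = 21*r^2 - 16*r - 3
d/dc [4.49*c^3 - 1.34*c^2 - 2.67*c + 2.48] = 13.47*c^2 - 2.68*c - 2.67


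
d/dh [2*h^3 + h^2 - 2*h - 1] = 6*h^2 + 2*h - 2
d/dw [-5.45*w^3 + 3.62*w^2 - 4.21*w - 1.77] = -16.35*w^2 + 7.24*w - 4.21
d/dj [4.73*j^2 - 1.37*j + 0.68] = 9.46*j - 1.37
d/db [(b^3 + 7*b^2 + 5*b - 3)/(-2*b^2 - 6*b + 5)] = (-2*b^4 - 12*b^3 - 17*b^2 + 58*b + 7)/(4*b^4 + 24*b^3 + 16*b^2 - 60*b + 25)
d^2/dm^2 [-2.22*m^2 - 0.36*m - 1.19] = -4.44000000000000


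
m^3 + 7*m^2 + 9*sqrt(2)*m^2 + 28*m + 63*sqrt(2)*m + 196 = (m + 7)*(m + 2*sqrt(2))*(m + 7*sqrt(2))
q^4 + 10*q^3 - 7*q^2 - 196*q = q*(q - 4)*(q + 7)^2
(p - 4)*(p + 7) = p^2 + 3*p - 28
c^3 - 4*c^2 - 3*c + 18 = (c - 3)^2*(c + 2)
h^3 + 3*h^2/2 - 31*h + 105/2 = (h - 3)*(h - 5/2)*(h + 7)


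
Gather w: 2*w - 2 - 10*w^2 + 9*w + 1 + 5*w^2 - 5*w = -5*w^2 + 6*w - 1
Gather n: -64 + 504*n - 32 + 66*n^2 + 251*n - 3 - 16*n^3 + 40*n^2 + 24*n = -16*n^3 + 106*n^2 + 779*n - 99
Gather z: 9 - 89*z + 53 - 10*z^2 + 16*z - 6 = -10*z^2 - 73*z + 56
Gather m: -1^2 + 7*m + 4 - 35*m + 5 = 8 - 28*m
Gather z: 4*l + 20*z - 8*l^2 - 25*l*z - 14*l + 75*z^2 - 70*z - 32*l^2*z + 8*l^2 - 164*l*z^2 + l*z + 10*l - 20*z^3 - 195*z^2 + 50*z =-20*z^3 + z^2*(-164*l - 120) + z*(-32*l^2 - 24*l)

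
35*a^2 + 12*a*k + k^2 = (5*a + k)*(7*a + k)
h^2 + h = h*(h + 1)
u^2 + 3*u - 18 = (u - 3)*(u + 6)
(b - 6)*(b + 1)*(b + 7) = b^3 + 2*b^2 - 41*b - 42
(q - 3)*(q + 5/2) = q^2 - q/2 - 15/2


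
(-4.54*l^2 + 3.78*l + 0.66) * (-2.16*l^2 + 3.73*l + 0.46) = 9.8064*l^4 - 25.099*l^3 + 10.5854*l^2 + 4.2006*l + 0.3036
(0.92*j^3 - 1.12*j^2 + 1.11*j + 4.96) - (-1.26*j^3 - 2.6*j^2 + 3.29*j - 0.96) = 2.18*j^3 + 1.48*j^2 - 2.18*j + 5.92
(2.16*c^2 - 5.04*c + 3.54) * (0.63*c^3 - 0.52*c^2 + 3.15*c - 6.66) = 1.3608*c^5 - 4.2984*c^4 + 11.655*c^3 - 32.1024*c^2 + 44.7174*c - 23.5764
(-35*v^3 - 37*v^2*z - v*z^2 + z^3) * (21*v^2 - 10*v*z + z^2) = -735*v^5 - 427*v^4*z + 314*v^3*z^2 - 6*v^2*z^3 - 11*v*z^4 + z^5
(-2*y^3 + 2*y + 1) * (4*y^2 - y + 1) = -8*y^5 + 2*y^4 + 6*y^3 + 2*y^2 + y + 1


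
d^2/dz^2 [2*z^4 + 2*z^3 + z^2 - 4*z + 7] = 24*z^2 + 12*z + 2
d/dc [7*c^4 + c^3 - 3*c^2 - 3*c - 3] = 28*c^3 + 3*c^2 - 6*c - 3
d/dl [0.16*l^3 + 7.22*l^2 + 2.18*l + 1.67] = 0.48*l^2 + 14.44*l + 2.18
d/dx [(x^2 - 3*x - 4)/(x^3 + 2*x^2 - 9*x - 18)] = (-x^4 + 6*x^3 + 9*x^2 - 20*x + 18)/(x^6 + 4*x^5 - 14*x^4 - 72*x^3 + 9*x^2 + 324*x + 324)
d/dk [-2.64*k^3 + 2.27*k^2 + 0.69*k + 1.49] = -7.92*k^2 + 4.54*k + 0.69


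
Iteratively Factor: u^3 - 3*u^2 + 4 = (u - 2)*(u^2 - u - 2) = (u - 2)*(u + 1)*(u - 2)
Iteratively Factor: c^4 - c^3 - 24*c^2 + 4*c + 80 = (c - 5)*(c^3 + 4*c^2 - 4*c - 16) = (c - 5)*(c + 4)*(c^2 - 4) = (c - 5)*(c - 2)*(c + 4)*(c + 2)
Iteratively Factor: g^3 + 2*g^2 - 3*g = (g + 3)*(g^2 - g) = g*(g + 3)*(g - 1)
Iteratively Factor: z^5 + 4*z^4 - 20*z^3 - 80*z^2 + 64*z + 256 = (z + 4)*(z^4 - 20*z^2 + 64) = (z - 2)*(z + 4)*(z^3 + 2*z^2 - 16*z - 32) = (z - 4)*(z - 2)*(z + 4)*(z^2 + 6*z + 8) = (z - 4)*(z - 2)*(z + 2)*(z + 4)*(z + 4)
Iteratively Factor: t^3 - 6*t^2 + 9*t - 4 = (t - 1)*(t^2 - 5*t + 4) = (t - 1)^2*(t - 4)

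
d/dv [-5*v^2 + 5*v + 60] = 5 - 10*v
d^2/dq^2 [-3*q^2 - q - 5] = -6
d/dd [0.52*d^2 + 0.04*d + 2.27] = 1.04*d + 0.04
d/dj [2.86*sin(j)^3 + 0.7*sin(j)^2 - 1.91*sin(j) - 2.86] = (8.58*sin(j)^2 + 1.4*sin(j) - 1.91)*cos(j)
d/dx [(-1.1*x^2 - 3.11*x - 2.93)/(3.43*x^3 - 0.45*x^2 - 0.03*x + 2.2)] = (3.773*x^4 + 21.3346*x^3 + 28.7832*x^2 - 7.477*x - 6.9299)/(11.7649*x^6 - 3.087*x^5 - 0.0033*x^4 + 15.119*x^3 - 1.9791*x^2 - 0.132*x + 4.84)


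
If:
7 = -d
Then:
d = -7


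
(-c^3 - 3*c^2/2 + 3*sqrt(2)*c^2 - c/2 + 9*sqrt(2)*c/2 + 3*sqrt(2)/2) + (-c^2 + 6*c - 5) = -c^3 - 5*c^2/2 + 3*sqrt(2)*c^2 + 11*c/2 + 9*sqrt(2)*c/2 - 5 + 3*sqrt(2)/2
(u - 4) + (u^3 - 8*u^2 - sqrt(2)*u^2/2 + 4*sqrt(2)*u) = u^3 - 8*u^2 - sqrt(2)*u^2/2 + u + 4*sqrt(2)*u - 4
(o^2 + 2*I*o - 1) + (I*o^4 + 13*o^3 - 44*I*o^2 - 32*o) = I*o^4 + 13*o^3 + o^2 - 44*I*o^2 - 32*o + 2*I*o - 1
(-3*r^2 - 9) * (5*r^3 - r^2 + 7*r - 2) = -15*r^5 + 3*r^4 - 66*r^3 + 15*r^2 - 63*r + 18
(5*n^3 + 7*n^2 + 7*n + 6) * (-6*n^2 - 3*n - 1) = -30*n^5 - 57*n^4 - 68*n^3 - 64*n^2 - 25*n - 6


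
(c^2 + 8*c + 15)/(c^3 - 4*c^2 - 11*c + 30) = (c + 5)/(c^2 - 7*c + 10)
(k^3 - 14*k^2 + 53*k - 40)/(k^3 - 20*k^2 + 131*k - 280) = (k - 1)/(k - 7)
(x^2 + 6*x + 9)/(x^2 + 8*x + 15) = (x + 3)/(x + 5)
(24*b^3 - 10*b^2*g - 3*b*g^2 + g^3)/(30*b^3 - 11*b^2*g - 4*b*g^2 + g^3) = (4*b - g)/(5*b - g)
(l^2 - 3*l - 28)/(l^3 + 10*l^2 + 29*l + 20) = (l - 7)/(l^2 + 6*l + 5)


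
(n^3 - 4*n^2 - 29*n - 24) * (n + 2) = n^4 - 2*n^3 - 37*n^2 - 82*n - 48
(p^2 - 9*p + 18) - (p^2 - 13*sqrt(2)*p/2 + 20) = -9*p + 13*sqrt(2)*p/2 - 2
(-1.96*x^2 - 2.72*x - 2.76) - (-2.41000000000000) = -1.96*x^2 - 2.72*x - 0.35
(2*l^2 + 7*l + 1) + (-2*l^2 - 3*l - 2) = 4*l - 1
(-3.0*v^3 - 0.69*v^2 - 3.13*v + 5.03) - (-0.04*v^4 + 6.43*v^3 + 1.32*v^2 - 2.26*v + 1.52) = 0.04*v^4 - 9.43*v^3 - 2.01*v^2 - 0.87*v + 3.51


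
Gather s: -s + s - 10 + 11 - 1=0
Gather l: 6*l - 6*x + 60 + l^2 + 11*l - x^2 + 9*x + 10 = l^2 + 17*l - x^2 + 3*x + 70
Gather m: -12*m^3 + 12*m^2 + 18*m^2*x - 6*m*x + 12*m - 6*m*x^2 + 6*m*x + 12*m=-12*m^3 + m^2*(18*x + 12) + m*(24 - 6*x^2)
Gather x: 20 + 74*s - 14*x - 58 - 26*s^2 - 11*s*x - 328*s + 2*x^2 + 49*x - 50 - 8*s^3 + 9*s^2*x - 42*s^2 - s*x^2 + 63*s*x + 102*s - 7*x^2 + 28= -8*s^3 - 68*s^2 - 152*s + x^2*(-s - 5) + x*(9*s^2 + 52*s + 35) - 60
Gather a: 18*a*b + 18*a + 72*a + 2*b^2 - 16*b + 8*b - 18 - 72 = a*(18*b + 90) + 2*b^2 - 8*b - 90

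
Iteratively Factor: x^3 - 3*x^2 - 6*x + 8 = (x - 1)*(x^2 - 2*x - 8) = (x - 1)*(x + 2)*(x - 4)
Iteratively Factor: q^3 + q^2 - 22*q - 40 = (q + 2)*(q^2 - q - 20) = (q - 5)*(q + 2)*(q + 4)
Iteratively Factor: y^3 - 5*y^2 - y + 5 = (y - 1)*(y^2 - 4*y - 5) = (y - 1)*(y + 1)*(y - 5)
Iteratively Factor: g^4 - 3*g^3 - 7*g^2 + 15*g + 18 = (g - 3)*(g^3 - 7*g - 6) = (g - 3)^2*(g^2 + 3*g + 2) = (g - 3)^2*(g + 2)*(g + 1)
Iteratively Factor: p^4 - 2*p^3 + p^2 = (p)*(p^3 - 2*p^2 + p) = p^2*(p^2 - 2*p + 1) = p^2*(p - 1)*(p - 1)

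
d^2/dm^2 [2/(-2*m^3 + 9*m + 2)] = 12*(2*m*(-2*m^3 + 9*m + 2) + 3*(2*m^2 - 3)^2)/(-2*m^3 + 9*m + 2)^3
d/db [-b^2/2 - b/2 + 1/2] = -b - 1/2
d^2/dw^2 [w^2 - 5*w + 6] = 2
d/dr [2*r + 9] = 2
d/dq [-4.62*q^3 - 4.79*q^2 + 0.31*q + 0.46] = -13.86*q^2 - 9.58*q + 0.31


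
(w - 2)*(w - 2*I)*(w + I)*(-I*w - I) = -I*w^4 - w^3 + I*w^3 + w^2 + 2*w + 2*I*w + 4*I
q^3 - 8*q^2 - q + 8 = (q - 8)*(q - 1)*(q + 1)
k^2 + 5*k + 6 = (k + 2)*(k + 3)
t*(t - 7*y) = t^2 - 7*t*y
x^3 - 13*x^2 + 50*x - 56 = (x - 7)*(x - 4)*(x - 2)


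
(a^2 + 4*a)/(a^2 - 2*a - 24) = a/(a - 6)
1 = 1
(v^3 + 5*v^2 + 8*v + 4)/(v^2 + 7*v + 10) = (v^2 + 3*v + 2)/(v + 5)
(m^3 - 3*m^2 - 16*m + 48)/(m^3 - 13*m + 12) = (m - 4)/(m - 1)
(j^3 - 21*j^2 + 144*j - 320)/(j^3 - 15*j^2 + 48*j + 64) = (j - 5)/(j + 1)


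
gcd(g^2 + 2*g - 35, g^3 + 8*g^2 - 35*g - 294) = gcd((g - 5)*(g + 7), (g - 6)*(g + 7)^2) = g + 7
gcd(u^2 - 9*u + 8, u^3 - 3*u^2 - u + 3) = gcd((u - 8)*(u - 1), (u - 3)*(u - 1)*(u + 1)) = u - 1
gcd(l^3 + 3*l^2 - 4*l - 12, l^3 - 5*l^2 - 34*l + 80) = l - 2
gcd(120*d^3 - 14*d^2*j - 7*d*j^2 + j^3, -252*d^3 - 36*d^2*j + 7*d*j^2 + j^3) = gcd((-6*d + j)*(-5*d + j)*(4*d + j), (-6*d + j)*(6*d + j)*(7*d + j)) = 6*d - j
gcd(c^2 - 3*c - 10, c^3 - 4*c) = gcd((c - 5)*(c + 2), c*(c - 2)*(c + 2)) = c + 2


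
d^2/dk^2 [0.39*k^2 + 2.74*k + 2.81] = 0.780000000000000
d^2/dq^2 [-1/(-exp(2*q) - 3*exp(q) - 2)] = (2*(2*exp(q) + 3)^2*exp(q) - (4*exp(q) + 3)*(exp(2*q) + 3*exp(q) + 2))*exp(q)/(exp(2*q) + 3*exp(q) + 2)^3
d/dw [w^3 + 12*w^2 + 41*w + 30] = 3*w^2 + 24*w + 41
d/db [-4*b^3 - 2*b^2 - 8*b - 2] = -12*b^2 - 4*b - 8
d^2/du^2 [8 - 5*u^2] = -10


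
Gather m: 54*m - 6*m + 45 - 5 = 48*m + 40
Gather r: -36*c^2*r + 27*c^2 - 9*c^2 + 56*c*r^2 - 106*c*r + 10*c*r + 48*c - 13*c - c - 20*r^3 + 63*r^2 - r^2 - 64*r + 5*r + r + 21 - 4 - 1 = 18*c^2 + 34*c - 20*r^3 + r^2*(56*c + 62) + r*(-36*c^2 - 96*c - 58) + 16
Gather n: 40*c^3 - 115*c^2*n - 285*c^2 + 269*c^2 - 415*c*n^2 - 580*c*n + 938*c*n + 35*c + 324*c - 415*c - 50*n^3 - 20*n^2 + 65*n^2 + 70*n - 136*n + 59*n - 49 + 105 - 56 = 40*c^3 - 16*c^2 - 56*c - 50*n^3 + n^2*(45 - 415*c) + n*(-115*c^2 + 358*c - 7)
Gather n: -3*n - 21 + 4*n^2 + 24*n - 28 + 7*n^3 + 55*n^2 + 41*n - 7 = 7*n^3 + 59*n^2 + 62*n - 56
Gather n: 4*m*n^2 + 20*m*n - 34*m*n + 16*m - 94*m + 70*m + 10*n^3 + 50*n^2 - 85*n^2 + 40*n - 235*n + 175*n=-8*m + 10*n^3 + n^2*(4*m - 35) + n*(-14*m - 20)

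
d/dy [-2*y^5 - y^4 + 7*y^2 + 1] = -10*y^4 - 4*y^3 + 14*y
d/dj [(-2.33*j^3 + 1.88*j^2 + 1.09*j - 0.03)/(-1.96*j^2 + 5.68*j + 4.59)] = (4.5668*j^4 - 26.4688*j^3 - 19.2693*j^2 + 17.1408*j + 5.1735)/(3.8416*j^4 - 22.2656*j^3 + 14.2696*j^2 + 52.1424*j + 21.0681)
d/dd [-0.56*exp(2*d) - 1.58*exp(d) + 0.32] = (-1.12*exp(d) - 1.58)*exp(d)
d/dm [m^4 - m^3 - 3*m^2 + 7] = m*(4*m^2 - 3*m - 6)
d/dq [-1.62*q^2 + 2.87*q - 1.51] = 2.87 - 3.24*q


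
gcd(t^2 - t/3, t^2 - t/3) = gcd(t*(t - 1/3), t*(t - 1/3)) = t^2 - t/3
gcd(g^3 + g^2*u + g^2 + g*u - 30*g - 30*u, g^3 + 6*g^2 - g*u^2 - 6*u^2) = g^2 + g*u + 6*g + 6*u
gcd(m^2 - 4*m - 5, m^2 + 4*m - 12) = 1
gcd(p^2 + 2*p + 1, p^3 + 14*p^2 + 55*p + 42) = p + 1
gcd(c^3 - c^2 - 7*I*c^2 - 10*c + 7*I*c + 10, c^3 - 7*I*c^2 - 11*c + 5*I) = c - 5*I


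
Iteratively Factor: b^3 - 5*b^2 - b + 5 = (b + 1)*(b^2 - 6*b + 5) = (b - 5)*(b + 1)*(b - 1)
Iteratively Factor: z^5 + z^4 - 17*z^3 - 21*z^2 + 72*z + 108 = (z + 2)*(z^4 - z^3 - 15*z^2 + 9*z + 54) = (z + 2)^2*(z^3 - 3*z^2 - 9*z + 27) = (z - 3)*(z + 2)^2*(z^2 - 9) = (z - 3)^2*(z + 2)^2*(z + 3)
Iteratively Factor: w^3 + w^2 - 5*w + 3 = (w - 1)*(w^2 + 2*w - 3) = (w - 1)^2*(w + 3)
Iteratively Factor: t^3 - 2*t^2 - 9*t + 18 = (t + 3)*(t^2 - 5*t + 6) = (t - 2)*(t + 3)*(t - 3)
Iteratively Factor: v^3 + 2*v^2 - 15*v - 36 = (v - 4)*(v^2 + 6*v + 9) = (v - 4)*(v + 3)*(v + 3)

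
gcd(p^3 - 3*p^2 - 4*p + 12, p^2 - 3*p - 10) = p + 2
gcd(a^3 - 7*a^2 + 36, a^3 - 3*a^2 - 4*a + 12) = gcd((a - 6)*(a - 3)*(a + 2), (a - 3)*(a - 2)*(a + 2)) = a^2 - a - 6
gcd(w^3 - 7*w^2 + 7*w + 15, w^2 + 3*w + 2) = w + 1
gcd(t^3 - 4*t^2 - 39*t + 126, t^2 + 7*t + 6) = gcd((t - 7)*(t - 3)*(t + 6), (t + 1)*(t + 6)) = t + 6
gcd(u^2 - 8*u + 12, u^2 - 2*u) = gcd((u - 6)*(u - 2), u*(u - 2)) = u - 2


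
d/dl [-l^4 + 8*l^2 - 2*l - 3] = -4*l^3 + 16*l - 2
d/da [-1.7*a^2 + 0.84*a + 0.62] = 0.84 - 3.4*a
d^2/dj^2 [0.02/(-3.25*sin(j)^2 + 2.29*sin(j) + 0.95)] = (-0.845*sin(j)^4 + 0.44655*sin(j)^3 + 0.915618*sin(j)^2 - 0.84959*sin(j) + 0.333264)/(-3.25*sin(j)^2 + 2.29*sin(j) + 0.95)^3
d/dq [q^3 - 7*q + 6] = 3*q^2 - 7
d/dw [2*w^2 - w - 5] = 4*w - 1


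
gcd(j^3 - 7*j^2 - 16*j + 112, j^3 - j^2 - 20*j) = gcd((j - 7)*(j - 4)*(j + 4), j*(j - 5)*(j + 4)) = j + 4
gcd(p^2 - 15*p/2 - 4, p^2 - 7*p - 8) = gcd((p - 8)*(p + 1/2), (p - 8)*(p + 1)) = p - 8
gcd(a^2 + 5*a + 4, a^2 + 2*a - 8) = a + 4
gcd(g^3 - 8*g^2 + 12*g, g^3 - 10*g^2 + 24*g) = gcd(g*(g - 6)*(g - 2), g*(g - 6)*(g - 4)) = g^2 - 6*g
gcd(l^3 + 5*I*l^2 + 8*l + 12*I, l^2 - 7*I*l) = 1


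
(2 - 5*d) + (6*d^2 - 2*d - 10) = 6*d^2 - 7*d - 8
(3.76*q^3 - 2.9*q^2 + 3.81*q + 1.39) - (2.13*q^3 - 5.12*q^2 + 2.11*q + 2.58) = 1.63*q^3 + 2.22*q^2 + 1.7*q - 1.19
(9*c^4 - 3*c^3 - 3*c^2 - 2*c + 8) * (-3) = -27*c^4 + 9*c^3 + 9*c^2 + 6*c - 24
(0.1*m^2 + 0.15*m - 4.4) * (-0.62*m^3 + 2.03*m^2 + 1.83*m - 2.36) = -0.062*m^5 + 0.11*m^4 + 3.2155*m^3 - 8.8935*m^2 - 8.406*m + 10.384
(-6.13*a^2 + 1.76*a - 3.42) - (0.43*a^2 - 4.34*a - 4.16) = -6.56*a^2 + 6.1*a + 0.74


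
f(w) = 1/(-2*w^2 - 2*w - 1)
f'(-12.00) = 0.00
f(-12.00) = 0.00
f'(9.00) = 0.00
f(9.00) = -0.00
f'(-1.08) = -1.69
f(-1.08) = -0.85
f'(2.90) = 0.02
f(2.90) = -0.04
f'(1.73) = 0.08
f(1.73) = -0.10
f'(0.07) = 1.72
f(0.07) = -0.87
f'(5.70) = 0.00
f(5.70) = -0.01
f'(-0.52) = -0.32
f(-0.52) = -2.00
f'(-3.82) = -0.03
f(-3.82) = -0.04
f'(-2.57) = -0.10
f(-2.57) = -0.11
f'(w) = (4*w + 2)/(-2*w^2 - 2*w - 1)^2 = 2*(2*w + 1)/(2*w^2 + 2*w + 1)^2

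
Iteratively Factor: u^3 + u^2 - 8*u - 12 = (u - 3)*(u^2 + 4*u + 4) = (u - 3)*(u + 2)*(u + 2)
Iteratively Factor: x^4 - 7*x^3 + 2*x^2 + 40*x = (x)*(x^3 - 7*x^2 + 2*x + 40) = x*(x - 5)*(x^2 - 2*x - 8) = x*(x - 5)*(x - 4)*(x + 2)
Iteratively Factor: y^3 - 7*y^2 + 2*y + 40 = (y + 2)*(y^2 - 9*y + 20) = (y - 4)*(y + 2)*(y - 5)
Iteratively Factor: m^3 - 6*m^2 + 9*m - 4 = (m - 4)*(m^2 - 2*m + 1) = (m - 4)*(m - 1)*(m - 1)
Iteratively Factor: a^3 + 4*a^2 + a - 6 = (a - 1)*(a^2 + 5*a + 6) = (a - 1)*(a + 2)*(a + 3)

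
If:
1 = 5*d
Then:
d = 1/5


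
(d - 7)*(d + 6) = d^2 - d - 42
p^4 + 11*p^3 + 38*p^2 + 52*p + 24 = (p + 1)*(p + 2)^2*(p + 6)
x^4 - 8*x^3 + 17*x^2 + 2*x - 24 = (x - 4)*(x - 3)*(x - 2)*(x + 1)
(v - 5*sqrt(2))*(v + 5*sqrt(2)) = v^2 - 50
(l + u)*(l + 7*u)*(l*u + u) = l^3*u + 8*l^2*u^2 + l^2*u + 7*l*u^3 + 8*l*u^2 + 7*u^3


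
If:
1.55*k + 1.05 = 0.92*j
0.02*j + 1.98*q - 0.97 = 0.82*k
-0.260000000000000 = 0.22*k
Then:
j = -0.85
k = -1.18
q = 0.01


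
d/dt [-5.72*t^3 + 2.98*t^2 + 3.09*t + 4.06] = -17.16*t^2 + 5.96*t + 3.09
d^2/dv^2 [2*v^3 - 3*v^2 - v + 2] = 12*v - 6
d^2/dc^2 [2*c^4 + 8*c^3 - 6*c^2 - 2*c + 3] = 24*c^2 + 48*c - 12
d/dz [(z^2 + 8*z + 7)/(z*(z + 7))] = -1/z^2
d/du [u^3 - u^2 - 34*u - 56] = 3*u^2 - 2*u - 34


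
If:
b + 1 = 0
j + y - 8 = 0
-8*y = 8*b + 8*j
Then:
No Solution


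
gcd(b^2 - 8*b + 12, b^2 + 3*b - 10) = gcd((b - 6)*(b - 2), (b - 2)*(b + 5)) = b - 2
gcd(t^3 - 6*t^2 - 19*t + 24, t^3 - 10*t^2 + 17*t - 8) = t^2 - 9*t + 8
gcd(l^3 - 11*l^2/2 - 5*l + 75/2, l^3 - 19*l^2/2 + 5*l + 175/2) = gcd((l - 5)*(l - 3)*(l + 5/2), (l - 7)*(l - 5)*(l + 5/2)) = l^2 - 5*l/2 - 25/2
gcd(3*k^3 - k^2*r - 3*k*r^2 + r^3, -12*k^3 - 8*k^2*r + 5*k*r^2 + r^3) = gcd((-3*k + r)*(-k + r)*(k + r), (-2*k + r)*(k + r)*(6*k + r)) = k + r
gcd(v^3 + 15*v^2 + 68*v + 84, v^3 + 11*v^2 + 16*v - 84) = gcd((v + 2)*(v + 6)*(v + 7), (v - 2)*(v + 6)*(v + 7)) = v^2 + 13*v + 42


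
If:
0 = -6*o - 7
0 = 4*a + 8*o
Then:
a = 7/3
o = -7/6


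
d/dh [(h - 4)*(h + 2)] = 2*h - 2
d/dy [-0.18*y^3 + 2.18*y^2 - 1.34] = y*(4.36 - 0.54*y)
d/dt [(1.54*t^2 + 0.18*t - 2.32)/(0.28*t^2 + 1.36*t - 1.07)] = (2.044*t^2 - 1.9964*t + 2.9626)/(0.0784*t^4 + 0.7616*t^3 + 1.2504*t^2 - 2.9104*t + 1.1449)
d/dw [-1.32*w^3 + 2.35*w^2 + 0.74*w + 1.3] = -3.96*w^2 + 4.7*w + 0.74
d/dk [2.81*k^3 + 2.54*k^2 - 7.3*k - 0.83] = 8.43*k^2 + 5.08*k - 7.3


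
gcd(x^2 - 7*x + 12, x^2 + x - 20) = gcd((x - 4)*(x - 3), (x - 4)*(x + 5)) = x - 4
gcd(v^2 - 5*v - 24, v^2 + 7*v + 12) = v + 3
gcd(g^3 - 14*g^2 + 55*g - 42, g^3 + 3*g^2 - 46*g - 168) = g - 7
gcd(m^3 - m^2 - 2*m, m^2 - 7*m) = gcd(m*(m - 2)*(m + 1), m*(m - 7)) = m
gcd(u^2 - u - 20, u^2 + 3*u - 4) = u + 4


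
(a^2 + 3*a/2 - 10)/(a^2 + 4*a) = (a - 5/2)/a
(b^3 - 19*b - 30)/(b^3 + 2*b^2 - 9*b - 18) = (b - 5)/(b - 3)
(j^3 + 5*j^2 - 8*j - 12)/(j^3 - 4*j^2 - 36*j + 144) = (j^2 - j - 2)/(j^2 - 10*j + 24)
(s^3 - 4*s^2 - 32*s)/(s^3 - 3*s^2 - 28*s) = (s - 8)/(s - 7)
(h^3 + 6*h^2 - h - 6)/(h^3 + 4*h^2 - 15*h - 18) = (h - 1)/(h - 3)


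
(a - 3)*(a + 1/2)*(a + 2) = a^3 - a^2/2 - 13*a/2 - 3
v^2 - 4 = (v - 2)*(v + 2)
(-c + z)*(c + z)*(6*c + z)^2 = -36*c^4 - 12*c^3*z + 35*c^2*z^2 + 12*c*z^3 + z^4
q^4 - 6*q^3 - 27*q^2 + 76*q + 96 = (q - 8)*(q - 3)*(q + 1)*(q + 4)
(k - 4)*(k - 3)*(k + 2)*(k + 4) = k^4 - k^3 - 22*k^2 + 16*k + 96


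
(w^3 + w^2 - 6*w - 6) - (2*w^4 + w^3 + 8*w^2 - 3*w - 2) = -2*w^4 - 7*w^2 - 3*w - 4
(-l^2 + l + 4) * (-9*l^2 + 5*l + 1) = 9*l^4 - 14*l^3 - 32*l^2 + 21*l + 4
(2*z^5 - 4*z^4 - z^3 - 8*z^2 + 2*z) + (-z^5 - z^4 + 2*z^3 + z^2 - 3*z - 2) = z^5 - 5*z^4 + z^3 - 7*z^2 - z - 2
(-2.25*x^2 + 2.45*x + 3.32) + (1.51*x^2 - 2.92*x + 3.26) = -0.74*x^2 - 0.47*x + 6.58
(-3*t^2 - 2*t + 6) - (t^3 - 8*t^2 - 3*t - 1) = -t^3 + 5*t^2 + t + 7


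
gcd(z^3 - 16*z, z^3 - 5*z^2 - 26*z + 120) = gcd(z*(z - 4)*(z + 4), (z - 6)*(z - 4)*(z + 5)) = z - 4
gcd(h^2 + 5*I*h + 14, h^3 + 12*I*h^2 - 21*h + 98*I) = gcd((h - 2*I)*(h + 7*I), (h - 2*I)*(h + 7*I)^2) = h^2 + 5*I*h + 14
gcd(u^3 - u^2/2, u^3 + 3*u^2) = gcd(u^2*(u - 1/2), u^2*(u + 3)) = u^2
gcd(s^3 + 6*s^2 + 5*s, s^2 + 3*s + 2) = s + 1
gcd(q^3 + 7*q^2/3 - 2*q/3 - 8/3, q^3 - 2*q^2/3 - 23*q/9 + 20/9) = q - 1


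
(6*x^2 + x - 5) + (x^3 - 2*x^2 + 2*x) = x^3 + 4*x^2 + 3*x - 5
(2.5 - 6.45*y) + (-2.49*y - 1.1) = 1.4 - 8.94*y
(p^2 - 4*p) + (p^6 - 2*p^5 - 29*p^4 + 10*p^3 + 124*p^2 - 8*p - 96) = p^6 - 2*p^5 - 29*p^4 + 10*p^3 + 125*p^2 - 12*p - 96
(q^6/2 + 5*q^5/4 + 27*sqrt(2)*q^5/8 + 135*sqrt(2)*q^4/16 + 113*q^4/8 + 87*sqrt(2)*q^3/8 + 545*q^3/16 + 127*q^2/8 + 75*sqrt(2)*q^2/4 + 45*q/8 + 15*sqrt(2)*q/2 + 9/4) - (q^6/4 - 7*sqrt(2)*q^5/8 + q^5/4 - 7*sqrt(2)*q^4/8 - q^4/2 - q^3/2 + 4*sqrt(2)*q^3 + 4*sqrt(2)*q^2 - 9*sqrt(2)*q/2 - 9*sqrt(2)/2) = q^6/4 + q^5 + 17*sqrt(2)*q^5/4 + 149*sqrt(2)*q^4/16 + 117*q^4/8 + 55*sqrt(2)*q^3/8 + 553*q^3/16 + 127*q^2/8 + 59*sqrt(2)*q^2/4 + 45*q/8 + 12*sqrt(2)*q + 9/4 + 9*sqrt(2)/2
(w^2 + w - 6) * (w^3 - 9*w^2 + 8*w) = w^5 - 8*w^4 - 7*w^3 + 62*w^2 - 48*w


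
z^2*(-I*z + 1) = -I*z^3 + z^2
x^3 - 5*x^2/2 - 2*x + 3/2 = (x - 3)*(x - 1/2)*(x + 1)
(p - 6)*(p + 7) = p^2 + p - 42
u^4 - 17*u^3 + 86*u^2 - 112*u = u*(u - 8)*(u - 7)*(u - 2)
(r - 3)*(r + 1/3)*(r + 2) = r^3 - 2*r^2/3 - 19*r/3 - 2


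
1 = 1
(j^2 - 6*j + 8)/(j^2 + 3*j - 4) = (j^2 - 6*j + 8)/(j^2 + 3*j - 4)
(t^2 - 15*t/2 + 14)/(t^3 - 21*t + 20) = (t - 7/2)/(t^2 + 4*t - 5)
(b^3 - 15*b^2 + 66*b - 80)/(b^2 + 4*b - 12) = (b^2 - 13*b + 40)/(b + 6)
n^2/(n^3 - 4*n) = n/(n^2 - 4)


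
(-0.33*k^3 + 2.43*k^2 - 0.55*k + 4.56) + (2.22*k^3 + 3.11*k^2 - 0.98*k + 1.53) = 1.89*k^3 + 5.54*k^2 - 1.53*k + 6.09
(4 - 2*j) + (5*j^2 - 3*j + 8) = 5*j^2 - 5*j + 12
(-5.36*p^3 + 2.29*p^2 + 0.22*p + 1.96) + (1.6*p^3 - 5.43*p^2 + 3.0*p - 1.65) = -3.76*p^3 - 3.14*p^2 + 3.22*p + 0.31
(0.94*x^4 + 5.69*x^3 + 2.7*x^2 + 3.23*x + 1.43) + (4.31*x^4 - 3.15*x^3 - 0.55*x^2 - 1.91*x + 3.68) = 5.25*x^4 + 2.54*x^3 + 2.15*x^2 + 1.32*x + 5.11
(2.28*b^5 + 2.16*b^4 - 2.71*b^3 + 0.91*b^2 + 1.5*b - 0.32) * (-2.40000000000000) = -5.472*b^5 - 5.184*b^4 + 6.504*b^3 - 2.184*b^2 - 3.6*b + 0.768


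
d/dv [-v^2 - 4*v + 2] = -2*v - 4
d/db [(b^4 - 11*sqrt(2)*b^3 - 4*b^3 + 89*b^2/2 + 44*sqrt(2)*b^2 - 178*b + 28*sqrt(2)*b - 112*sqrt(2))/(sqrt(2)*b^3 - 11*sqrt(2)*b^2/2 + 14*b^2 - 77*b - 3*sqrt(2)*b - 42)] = (2*sqrt(2)*b^6 - 22*sqrt(2)*b^5 + 56*b^5 - 371*sqrt(2)*b^4 - 508*b^4 + 936*b^3 + 4148*sqrt(2)*b^3 - 7013*sqrt(2)*b^2 + 571*b^2 - 12404*b - 1120*sqrt(2)*b - 19600*sqrt(2) + 13608)/(4*b^6 - 44*b^5 + 56*sqrt(2)*b^5 - 616*sqrt(2)*b^4 + 489*b^4 - 4180*b^3 + 1358*sqrt(2)*b^3 + 1848*sqrt(2)*b^2 + 9542*b^2 + 504*sqrt(2)*b + 12936*b + 3528)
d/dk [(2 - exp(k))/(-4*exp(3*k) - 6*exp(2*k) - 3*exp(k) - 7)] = (-8*exp(3*k) + 18*exp(2*k) + 24*exp(k) + 13)*exp(k)/(16*exp(6*k) + 48*exp(5*k) + 60*exp(4*k) + 92*exp(3*k) + 93*exp(2*k) + 42*exp(k) + 49)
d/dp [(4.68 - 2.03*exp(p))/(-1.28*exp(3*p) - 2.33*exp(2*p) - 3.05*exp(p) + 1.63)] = (-5.1968*exp(3*p) + 13.2413*exp(2*p) + 21.8088*exp(p) + 10.9651)*exp(p)/(1.6384*exp(6*p) + 5.9648*exp(5*p) + 13.2369*exp(4*p) + 10.0402*exp(3*p) + 1.7067*exp(2*p) - 9.943*exp(p) + 2.6569)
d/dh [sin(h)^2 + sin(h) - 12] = sin(2*h) + cos(h)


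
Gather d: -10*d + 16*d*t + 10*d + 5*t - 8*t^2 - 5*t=16*d*t - 8*t^2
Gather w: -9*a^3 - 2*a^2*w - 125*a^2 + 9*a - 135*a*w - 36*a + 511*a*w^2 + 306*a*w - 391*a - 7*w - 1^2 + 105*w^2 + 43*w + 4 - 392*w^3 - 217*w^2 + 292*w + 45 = -9*a^3 - 125*a^2 - 418*a - 392*w^3 + w^2*(511*a - 112) + w*(-2*a^2 + 171*a + 328) + 48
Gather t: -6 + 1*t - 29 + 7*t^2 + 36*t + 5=7*t^2 + 37*t - 30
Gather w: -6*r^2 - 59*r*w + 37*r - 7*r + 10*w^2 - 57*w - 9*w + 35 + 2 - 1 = -6*r^2 + 30*r + 10*w^2 + w*(-59*r - 66) + 36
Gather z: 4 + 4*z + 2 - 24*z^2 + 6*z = -24*z^2 + 10*z + 6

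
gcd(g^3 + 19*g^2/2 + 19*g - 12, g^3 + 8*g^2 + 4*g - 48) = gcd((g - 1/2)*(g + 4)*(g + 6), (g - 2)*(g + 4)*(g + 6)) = g^2 + 10*g + 24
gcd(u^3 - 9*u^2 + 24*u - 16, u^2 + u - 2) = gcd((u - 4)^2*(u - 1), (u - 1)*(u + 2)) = u - 1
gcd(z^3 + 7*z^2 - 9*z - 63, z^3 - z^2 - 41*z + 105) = z^2 + 4*z - 21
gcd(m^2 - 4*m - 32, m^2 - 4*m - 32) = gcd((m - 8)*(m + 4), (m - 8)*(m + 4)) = m^2 - 4*m - 32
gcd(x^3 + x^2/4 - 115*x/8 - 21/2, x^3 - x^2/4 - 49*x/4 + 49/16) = x + 7/2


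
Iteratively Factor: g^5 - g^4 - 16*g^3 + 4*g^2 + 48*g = (g)*(g^4 - g^3 - 16*g^2 + 4*g + 48) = g*(g + 3)*(g^3 - 4*g^2 - 4*g + 16) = g*(g - 4)*(g + 3)*(g^2 - 4) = g*(g - 4)*(g - 2)*(g + 3)*(g + 2)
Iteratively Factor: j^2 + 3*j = (j + 3)*(j)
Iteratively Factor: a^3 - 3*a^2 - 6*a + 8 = (a + 2)*(a^2 - 5*a + 4) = (a - 1)*(a + 2)*(a - 4)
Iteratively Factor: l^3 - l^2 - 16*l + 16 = (l - 1)*(l^2 - 16) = (l - 4)*(l - 1)*(l + 4)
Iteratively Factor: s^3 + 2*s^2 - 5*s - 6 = (s - 2)*(s^2 + 4*s + 3) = (s - 2)*(s + 1)*(s + 3)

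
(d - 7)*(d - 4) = d^2 - 11*d + 28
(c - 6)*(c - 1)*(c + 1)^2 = c^4 - 5*c^3 - 7*c^2 + 5*c + 6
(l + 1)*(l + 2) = l^2 + 3*l + 2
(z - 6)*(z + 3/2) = z^2 - 9*z/2 - 9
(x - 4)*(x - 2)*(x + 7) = x^3 + x^2 - 34*x + 56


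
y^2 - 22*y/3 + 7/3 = (y - 7)*(y - 1/3)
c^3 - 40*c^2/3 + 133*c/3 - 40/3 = (c - 8)*(c - 5)*(c - 1/3)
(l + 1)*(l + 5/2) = l^2 + 7*l/2 + 5/2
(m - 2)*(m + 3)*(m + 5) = m^3 + 6*m^2 - m - 30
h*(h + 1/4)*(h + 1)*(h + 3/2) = h^4 + 11*h^3/4 + 17*h^2/8 + 3*h/8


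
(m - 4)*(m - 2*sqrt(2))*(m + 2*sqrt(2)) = m^3 - 4*m^2 - 8*m + 32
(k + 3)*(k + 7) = k^2 + 10*k + 21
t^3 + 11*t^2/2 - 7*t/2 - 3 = (t - 1)*(t + 1/2)*(t + 6)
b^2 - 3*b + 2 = (b - 2)*(b - 1)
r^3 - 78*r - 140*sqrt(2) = (r - 7*sqrt(2))*(r + 2*sqrt(2))*(r + 5*sqrt(2))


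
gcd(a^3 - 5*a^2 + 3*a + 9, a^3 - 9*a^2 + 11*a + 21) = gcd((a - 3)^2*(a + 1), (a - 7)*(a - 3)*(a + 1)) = a^2 - 2*a - 3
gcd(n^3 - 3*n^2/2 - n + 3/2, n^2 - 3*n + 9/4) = n - 3/2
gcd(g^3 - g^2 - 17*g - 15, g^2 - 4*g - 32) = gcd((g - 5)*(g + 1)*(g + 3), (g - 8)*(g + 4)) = 1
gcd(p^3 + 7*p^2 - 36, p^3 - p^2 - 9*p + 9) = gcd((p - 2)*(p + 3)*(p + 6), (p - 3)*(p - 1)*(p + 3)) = p + 3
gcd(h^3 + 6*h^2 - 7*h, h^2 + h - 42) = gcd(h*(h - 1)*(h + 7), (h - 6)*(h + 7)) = h + 7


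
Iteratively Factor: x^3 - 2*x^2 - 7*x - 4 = (x - 4)*(x^2 + 2*x + 1) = (x - 4)*(x + 1)*(x + 1)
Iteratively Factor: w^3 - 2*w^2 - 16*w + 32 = (w - 4)*(w^2 + 2*w - 8) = (w - 4)*(w + 4)*(w - 2)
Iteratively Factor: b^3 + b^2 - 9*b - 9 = (b + 1)*(b^2 - 9) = (b + 1)*(b + 3)*(b - 3)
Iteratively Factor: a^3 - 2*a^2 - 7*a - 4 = (a - 4)*(a^2 + 2*a + 1) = (a - 4)*(a + 1)*(a + 1)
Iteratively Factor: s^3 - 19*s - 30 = (s - 5)*(s^2 + 5*s + 6) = (s - 5)*(s + 2)*(s + 3)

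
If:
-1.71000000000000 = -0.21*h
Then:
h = 8.14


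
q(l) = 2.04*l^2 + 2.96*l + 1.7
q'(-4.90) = -17.03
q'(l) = 4.08*l + 2.96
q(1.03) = 6.91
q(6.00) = 92.90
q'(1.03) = 7.16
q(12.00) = 330.98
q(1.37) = 9.58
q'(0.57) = 5.29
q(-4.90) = 36.18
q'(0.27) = 4.06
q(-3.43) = 15.55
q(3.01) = 29.09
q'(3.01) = 15.24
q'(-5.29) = -18.62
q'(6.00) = 27.44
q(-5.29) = 43.13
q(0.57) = 4.05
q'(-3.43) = -11.03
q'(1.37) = 8.55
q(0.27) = 2.65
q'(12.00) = 51.92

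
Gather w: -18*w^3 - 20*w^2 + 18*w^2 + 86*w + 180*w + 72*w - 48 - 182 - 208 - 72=-18*w^3 - 2*w^2 + 338*w - 510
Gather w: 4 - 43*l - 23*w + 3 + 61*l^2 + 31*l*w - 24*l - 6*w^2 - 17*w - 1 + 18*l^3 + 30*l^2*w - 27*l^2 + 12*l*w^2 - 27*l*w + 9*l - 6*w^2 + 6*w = 18*l^3 + 34*l^2 - 58*l + w^2*(12*l - 12) + w*(30*l^2 + 4*l - 34) + 6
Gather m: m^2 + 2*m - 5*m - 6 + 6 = m^2 - 3*m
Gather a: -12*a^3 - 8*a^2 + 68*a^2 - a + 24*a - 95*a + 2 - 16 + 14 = -12*a^3 + 60*a^2 - 72*a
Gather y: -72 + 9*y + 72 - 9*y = 0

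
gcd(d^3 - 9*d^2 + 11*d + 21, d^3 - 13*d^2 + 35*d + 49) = d^2 - 6*d - 7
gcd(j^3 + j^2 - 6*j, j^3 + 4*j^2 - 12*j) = j^2 - 2*j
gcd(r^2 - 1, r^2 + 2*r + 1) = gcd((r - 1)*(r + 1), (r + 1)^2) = r + 1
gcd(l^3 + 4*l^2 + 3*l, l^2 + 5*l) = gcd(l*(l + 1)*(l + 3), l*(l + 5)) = l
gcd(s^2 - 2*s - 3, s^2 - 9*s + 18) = s - 3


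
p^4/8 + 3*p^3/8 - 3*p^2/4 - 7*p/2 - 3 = (p/4 + 1/2)*(p/2 + 1)*(p - 3)*(p + 2)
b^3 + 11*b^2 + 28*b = b*(b + 4)*(b + 7)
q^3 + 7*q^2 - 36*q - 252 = (q - 6)*(q + 6)*(q + 7)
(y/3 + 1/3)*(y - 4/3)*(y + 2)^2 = y^4/3 + 11*y^3/9 + 4*y^2/9 - 20*y/9 - 16/9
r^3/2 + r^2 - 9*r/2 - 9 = (r/2 + 1)*(r - 3)*(r + 3)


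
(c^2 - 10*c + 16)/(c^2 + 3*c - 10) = (c - 8)/(c + 5)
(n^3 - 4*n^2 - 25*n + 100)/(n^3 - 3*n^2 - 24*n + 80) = (n - 5)/(n - 4)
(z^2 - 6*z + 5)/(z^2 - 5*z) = (z - 1)/z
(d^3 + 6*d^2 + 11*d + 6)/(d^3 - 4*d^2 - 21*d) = (d^2 + 3*d + 2)/(d*(d - 7))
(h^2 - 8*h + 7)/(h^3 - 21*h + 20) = (h - 7)/(h^2 + h - 20)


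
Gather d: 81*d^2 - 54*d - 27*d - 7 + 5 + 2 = 81*d^2 - 81*d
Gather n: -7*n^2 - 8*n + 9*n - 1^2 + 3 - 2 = -7*n^2 + n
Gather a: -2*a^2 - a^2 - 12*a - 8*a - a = -3*a^2 - 21*a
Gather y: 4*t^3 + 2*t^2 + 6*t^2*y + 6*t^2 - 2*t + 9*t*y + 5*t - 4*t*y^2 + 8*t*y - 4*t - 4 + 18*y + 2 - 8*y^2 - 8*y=4*t^3 + 8*t^2 - t + y^2*(-4*t - 8) + y*(6*t^2 + 17*t + 10) - 2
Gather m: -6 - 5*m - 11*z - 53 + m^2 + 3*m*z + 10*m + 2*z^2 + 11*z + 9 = m^2 + m*(3*z + 5) + 2*z^2 - 50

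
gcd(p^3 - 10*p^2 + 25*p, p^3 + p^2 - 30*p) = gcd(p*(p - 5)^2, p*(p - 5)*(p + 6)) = p^2 - 5*p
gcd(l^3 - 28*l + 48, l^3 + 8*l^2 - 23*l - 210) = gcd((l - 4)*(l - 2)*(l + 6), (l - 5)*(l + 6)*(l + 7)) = l + 6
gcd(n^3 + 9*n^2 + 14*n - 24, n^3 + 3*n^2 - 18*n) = n + 6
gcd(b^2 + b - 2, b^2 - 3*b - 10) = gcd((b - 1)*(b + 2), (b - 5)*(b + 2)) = b + 2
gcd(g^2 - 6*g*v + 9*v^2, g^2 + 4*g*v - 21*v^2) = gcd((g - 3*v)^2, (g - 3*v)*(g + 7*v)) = -g + 3*v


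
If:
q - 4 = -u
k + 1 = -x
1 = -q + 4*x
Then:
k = -x - 1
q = 4*x - 1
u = 5 - 4*x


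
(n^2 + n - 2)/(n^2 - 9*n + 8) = (n + 2)/(n - 8)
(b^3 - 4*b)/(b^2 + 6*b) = (b^2 - 4)/(b + 6)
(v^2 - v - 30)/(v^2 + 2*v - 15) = (v - 6)/(v - 3)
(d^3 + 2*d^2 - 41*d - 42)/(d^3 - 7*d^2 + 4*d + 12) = (d + 7)/(d - 2)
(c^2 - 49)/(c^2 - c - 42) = (c + 7)/(c + 6)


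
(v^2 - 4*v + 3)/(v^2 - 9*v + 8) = (v - 3)/(v - 8)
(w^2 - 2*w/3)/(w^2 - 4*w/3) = (3*w - 2)/(3*w - 4)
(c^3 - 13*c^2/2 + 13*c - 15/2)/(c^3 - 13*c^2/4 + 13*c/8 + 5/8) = 4*(c - 3)/(4*c + 1)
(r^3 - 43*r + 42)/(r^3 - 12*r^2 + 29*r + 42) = (r^2 + 6*r - 7)/(r^2 - 6*r - 7)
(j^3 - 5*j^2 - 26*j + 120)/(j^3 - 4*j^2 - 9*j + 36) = (j^2 - j - 30)/(j^2 - 9)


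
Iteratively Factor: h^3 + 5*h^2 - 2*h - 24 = (h - 2)*(h^2 + 7*h + 12) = (h - 2)*(h + 3)*(h + 4)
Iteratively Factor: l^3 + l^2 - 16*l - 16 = (l + 1)*(l^2 - 16) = (l + 1)*(l + 4)*(l - 4)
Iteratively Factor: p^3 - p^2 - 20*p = (p)*(p^2 - p - 20) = p*(p + 4)*(p - 5)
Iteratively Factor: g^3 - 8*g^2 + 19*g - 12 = (g - 4)*(g^2 - 4*g + 3) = (g - 4)*(g - 3)*(g - 1)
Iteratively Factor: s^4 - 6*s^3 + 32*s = (s - 4)*(s^3 - 2*s^2 - 8*s) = s*(s - 4)*(s^2 - 2*s - 8) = s*(s - 4)*(s + 2)*(s - 4)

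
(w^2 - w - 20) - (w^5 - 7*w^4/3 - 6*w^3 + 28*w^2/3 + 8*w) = -w^5 + 7*w^4/3 + 6*w^3 - 25*w^2/3 - 9*w - 20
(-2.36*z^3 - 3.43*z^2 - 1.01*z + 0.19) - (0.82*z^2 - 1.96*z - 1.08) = -2.36*z^3 - 4.25*z^2 + 0.95*z + 1.27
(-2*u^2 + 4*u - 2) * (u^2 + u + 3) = -2*u^4 + 2*u^3 - 4*u^2 + 10*u - 6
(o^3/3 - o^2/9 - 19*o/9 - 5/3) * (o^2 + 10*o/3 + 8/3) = o^5/3 + o^4 - 43*o^3/27 - 9*o^2 - 302*o/27 - 40/9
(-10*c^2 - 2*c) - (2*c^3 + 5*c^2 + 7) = -2*c^3 - 15*c^2 - 2*c - 7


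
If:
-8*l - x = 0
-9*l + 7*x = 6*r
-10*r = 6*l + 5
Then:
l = 15/307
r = -325/614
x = -120/307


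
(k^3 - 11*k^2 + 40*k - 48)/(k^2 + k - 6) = (k^3 - 11*k^2 + 40*k - 48)/(k^2 + k - 6)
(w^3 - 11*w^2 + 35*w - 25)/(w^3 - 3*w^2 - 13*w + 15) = (w - 5)/(w + 3)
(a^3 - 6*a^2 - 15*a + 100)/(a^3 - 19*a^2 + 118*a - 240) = (a^2 - a - 20)/(a^2 - 14*a + 48)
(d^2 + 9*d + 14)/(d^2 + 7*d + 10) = (d + 7)/(d + 5)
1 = 1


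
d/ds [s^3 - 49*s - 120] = 3*s^2 - 49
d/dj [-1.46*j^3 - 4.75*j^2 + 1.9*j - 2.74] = -4.38*j^2 - 9.5*j + 1.9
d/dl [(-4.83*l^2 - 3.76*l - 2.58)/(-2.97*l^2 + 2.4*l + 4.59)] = (-22.7592*l^2 - 59.6646*l - 11.0664)/(8.8209*l^4 - 14.256*l^3 - 21.5046*l^2 + 22.032*l + 21.0681)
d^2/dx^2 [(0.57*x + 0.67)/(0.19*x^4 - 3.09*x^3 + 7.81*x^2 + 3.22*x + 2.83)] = (0.246924*x^7 - 4.870612*x^6 + 25.92873*x^5 + 10.035684*x^4 - 182.316518*x^3 + 260.696766*x^2 + 60.659592*x - 26.11179)/(0.006859*x^12 - 0.334647*x^11 + 6.28824*x^10 - 56.666409*x^9 + 247.443477*x^8 - 454.499211*x^7 + 122.301892*x^6 + 93.71898*x^5 + 596.40597*x^4 + 386.160181*x^3 + 275.676243*x^2 + 77.365974*x + 22.665187)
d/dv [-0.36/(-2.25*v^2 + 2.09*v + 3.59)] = (0.7524 - 1.62*v)/(-2.25*v^2 + 2.09*v + 3.59)^2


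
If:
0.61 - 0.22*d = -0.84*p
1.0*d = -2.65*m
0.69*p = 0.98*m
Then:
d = 0.91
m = -0.34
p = -0.49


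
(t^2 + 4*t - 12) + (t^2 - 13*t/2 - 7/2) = 2*t^2 - 5*t/2 - 31/2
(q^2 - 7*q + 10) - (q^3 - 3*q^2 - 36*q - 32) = -q^3 + 4*q^2 + 29*q + 42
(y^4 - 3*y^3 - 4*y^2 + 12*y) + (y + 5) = y^4 - 3*y^3 - 4*y^2 + 13*y + 5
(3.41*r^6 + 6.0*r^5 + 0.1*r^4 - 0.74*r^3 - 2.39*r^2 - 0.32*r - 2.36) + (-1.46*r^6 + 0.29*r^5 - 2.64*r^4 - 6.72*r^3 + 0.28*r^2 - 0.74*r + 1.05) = 1.95*r^6 + 6.29*r^5 - 2.54*r^4 - 7.46*r^3 - 2.11*r^2 - 1.06*r - 1.31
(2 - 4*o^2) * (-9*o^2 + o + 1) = 36*o^4 - 4*o^3 - 22*o^2 + 2*o + 2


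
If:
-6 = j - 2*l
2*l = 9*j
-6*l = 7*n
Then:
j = 3/4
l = 27/8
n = -81/28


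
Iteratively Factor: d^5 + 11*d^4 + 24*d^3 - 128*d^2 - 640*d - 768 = (d + 3)*(d^4 + 8*d^3 - 128*d - 256) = (d + 3)*(d + 4)*(d^3 + 4*d^2 - 16*d - 64) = (d + 3)*(d + 4)^2*(d^2 - 16) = (d - 4)*(d + 3)*(d + 4)^2*(d + 4)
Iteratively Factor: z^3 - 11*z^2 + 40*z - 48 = (z - 4)*(z^2 - 7*z + 12) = (z - 4)^2*(z - 3)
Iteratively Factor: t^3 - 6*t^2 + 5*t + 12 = (t + 1)*(t^2 - 7*t + 12) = (t - 3)*(t + 1)*(t - 4)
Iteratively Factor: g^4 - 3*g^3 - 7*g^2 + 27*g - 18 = (g - 3)*(g^3 - 7*g + 6) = (g - 3)*(g + 3)*(g^2 - 3*g + 2) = (g - 3)*(g - 2)*(g + 3)*(g - 1)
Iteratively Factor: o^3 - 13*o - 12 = (o + 3)*(o^2 - 3*o - 4) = (o - 4)*(o + 3)*(o + 1)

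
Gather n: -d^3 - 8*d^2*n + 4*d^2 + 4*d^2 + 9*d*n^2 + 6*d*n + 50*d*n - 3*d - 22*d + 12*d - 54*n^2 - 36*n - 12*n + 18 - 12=-d^3 + 8*d^2 - 13*d + n^2*(9*d - 54) + n*(-8*d^2 + 56*d - 48) + 6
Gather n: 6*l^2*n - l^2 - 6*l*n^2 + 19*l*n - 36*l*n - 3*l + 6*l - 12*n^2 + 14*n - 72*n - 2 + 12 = -l^2 + 3*l + n^2*(-6*l - 12) + n*(6*l^2 - 17*l - 58) + 10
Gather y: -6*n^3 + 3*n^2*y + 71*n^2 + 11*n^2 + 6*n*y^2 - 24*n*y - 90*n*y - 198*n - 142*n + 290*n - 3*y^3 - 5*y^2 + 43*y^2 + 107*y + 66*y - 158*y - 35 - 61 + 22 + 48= -6*n^3 + 82*n^2 - 50*n - 3*y^3 + y^2*(6*n + 38) + y*(3*n^2 - 114*n + 15) - 26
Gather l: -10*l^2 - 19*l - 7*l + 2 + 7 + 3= -10*l^2 - 26*l + 12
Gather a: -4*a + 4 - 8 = -4*a - 4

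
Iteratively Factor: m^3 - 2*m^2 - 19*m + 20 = (m - 5)*(m^2 + 3*m - 4) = (m - 5)*(m + 4)*(m - 1)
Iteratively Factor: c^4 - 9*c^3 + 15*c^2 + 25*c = (c - 5)*(c^3 - 4*c^2 - 5*c) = (c - 5)*(c + 1)*(c^2 - 5*c) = (c - 5)^2*(c + 1)*(c)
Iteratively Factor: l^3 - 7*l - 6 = (l + 1)*(l^2 - l - 6) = (l - 3)*(l + 1)*(l + 2)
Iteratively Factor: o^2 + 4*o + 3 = (o + 3)*(o + 1)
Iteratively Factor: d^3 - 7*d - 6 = (d + 2)*(d^2 - 2*d - 3) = (d - 3)*(d + 2)*(d + 1)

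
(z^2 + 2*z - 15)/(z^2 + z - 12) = (z + 5)/(z + 4)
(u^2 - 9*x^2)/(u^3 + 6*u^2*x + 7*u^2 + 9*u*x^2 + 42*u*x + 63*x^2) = (u - 3*x)/(u^2 + 3*u*x + 7*u + 21*x)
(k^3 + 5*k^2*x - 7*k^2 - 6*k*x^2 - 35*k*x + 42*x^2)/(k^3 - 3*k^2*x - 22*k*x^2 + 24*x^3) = (-k^2 - 6*k*x + 7*k + 42*x)/(-k^2 + 2*k*x + 24*x^2)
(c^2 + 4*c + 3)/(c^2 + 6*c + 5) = (c + 3)/(c + 5)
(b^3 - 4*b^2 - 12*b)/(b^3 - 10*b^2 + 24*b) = (b + 2)/(b - 4)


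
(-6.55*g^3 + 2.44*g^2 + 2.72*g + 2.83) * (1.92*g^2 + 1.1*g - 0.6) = -12.576*g^5 - 2.5202*g^4 + 11.8364*g^3 + 6.9616*g^2 + 1.481*g - 1.698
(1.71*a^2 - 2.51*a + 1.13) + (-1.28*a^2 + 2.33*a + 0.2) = 0.43*a^2 - 0.18*a + 1.33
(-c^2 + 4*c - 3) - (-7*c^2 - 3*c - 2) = 6*c^2 + 7*c - 1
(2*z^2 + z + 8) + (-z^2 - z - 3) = z^2 + 5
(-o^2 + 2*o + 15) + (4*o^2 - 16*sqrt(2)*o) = 3*o^2 - 16*sqrt(2)*o + 2*o + 15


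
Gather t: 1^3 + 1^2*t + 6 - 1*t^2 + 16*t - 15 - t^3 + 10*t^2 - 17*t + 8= -t^3 + 9*t^2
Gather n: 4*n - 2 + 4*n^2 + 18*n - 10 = 4*n^2 + 22*n - 12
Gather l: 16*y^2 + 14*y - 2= 16*y^2 + 14*y - 2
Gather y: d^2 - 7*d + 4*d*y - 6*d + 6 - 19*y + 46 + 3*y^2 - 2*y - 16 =d^2 - 13*d + 3*y^2 + y*(4*d - 21) + 36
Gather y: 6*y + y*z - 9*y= y*(z - 3)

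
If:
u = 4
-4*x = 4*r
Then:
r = -x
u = 4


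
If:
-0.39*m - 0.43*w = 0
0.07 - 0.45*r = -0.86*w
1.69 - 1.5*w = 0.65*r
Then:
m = -0.64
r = 1.26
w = 0.58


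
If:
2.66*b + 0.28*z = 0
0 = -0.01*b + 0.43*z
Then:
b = 0.00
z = 0.00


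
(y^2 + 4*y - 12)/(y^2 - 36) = (y - 2)/(y - 6)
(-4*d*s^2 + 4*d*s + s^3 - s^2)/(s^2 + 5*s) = (-4*d*s + 4*d + s^2 - s)/(s + 5)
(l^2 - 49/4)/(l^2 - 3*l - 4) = (49/4 - l^2)/(-l^2 + 3*l + 4)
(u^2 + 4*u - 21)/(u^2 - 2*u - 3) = (u + 7)/(u + 1)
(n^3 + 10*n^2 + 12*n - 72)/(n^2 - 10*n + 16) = (n^2 + 12*n + 36)/(n - 8)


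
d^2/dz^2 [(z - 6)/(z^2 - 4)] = 2*(4*z^2*(z - 6) + 3*(2 - z)*(z^2 - 4))/(z^2 - 4)^3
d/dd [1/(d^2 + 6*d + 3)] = 2*(-d - 3)/(d^2 + 6*d + 3)^2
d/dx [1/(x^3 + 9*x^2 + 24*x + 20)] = 3*(-x^2 - 6*x - 8)/(x^3 + 9*x^2 + 24*x + 20)^2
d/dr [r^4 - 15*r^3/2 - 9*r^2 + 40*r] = 4*r^3 - 45*r^2/2 - 18*r + 40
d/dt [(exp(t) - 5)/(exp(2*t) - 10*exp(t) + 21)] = (-2*(exp(t) - 5)^2 + exp(2*t) - 10*exp(t) + 21)*exp(t)/(exp(2*t) - 10*exp(t) + 21)^2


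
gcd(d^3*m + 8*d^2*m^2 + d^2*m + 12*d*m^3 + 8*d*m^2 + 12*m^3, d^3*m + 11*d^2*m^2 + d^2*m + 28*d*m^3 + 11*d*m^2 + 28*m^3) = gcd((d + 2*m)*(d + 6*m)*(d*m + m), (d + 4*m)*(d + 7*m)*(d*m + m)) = d*m + m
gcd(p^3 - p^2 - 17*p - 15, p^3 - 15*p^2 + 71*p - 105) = p - 5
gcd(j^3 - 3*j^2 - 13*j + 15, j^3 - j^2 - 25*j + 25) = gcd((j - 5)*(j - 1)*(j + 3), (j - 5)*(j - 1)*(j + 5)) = j^2 - 6*j + 5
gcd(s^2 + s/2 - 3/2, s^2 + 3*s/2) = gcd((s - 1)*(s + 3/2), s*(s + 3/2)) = s + 3/2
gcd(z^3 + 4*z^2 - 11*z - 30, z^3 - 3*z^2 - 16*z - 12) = z + 2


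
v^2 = v^2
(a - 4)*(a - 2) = a^2 - 6*a + 8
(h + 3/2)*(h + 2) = h^2 + 7*h/2 + 3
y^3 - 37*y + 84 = (y - 4)*(y - 3)*(y + 7)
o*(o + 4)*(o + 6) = o^3 + 10*o^2 + 24*o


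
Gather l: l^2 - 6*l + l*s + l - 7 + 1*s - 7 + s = l^2 + l*(s - 5) + 2*s - 14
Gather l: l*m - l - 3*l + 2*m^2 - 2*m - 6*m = l*(m - 4) + 2*m^2 - 8*m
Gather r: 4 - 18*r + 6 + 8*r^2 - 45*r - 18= 8*r^2 - 63*r - 8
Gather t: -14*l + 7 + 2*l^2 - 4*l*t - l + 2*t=2*l^2 - 15*l + t*(2 - 4*l) + 7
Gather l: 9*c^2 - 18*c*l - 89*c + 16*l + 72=9*c^2 - 89*c + l*(16 - 18*c) + 72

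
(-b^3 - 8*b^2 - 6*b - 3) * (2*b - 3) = -2*b^4 - 13*b^3 + 12*b^2 + 12*b + 9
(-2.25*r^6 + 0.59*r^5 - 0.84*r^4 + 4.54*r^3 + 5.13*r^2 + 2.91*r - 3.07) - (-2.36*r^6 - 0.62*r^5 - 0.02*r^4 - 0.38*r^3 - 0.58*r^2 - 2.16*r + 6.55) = 0.11*r^6 + 1.21*r^5 - 0.82*r^4 + 4.92*r^3 + 5.71*r^2 + 5.07*r - 9.62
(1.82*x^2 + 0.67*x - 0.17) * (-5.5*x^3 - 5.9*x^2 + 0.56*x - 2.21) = -10.01*x^5 - 14.423*x^4 - 1.9988*x^3 - 2.644*x^2 - 1.5759*x + 0.3757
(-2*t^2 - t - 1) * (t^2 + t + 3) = -2*t^4 - 3*t^3 - 8*t^2 - 4*t - 3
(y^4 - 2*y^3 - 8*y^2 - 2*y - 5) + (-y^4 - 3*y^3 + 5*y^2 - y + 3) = -5*y^3 - 3*y^2 - 3*y - 2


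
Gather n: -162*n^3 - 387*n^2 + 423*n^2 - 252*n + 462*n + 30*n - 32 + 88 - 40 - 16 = -162*n^3 + 36*n^2 + 240*n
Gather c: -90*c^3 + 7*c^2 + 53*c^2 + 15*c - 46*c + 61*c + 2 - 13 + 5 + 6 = -90*c^3 + 60*c^2 + 30*c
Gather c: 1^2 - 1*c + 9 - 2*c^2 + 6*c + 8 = -2*c^2 + 5*c + 18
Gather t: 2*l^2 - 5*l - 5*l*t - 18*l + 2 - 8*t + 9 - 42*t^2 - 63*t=2*l^2 - 23*l - 42*t^2 + t*(-5*l - 71) + 11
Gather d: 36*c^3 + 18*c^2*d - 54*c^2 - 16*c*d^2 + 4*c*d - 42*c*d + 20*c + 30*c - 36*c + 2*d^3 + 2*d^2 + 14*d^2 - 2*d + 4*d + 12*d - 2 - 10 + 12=36*c^3 - 54*c^2 + 14*c + 2*d^3 + d^2*(16 - 16*c) + d*(18*c^2 - 38*c + 14)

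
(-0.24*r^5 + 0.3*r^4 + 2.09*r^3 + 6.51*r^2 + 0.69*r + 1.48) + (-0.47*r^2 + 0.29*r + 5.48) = -0.24*r^5 + 0.3*r^4 + 2.09*r^3 + 6.04*r^2 + 0.98*r + 6.96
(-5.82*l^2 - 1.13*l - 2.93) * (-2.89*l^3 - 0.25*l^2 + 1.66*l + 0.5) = 16.8198*l^5 + 4.7207*l^4 - 0.910999999999998*l^3 - 4.0533*l^2 - 5.4288*l - 1.465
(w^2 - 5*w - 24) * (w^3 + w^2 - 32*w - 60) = w^5 - 4*w^4 - 61*w^3 + 76*w^2 + 1068*w + 1440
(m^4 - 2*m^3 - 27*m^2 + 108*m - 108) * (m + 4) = m^5 + 2*m^4 - 35*m^3 + 324*m - 432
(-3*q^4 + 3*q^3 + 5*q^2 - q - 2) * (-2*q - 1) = 6*q^5 - 3*q^4 - 13*q^3 - 3*q^2 + 5*q + 2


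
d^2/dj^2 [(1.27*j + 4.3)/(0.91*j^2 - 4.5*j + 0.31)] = ((3.604 - 6.9342*j)*(0.91*j^2 - 4.5*j + 0.31) + (1.27*j + 4.3)*(1.82*j - 4.5)*(3.64*j - 9.0))/(0.91*j^2 - 4.5*j + 0.31)^3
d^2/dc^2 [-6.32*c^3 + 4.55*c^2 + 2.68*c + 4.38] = 9.1 - 37.92*c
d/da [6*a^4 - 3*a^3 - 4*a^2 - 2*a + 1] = 24*a^3 - 9*a^2 - 8*a - 2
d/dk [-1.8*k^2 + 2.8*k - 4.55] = 2.8 - 3.6*k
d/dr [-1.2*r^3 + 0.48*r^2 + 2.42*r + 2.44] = -3.6*r^2 + 0.96*r + 2.42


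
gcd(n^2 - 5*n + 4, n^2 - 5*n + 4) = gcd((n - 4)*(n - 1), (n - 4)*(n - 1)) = n^2 - 5*n + 4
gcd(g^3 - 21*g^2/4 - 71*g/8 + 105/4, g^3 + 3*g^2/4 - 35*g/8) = g^2 + 3*g/4 - 35/8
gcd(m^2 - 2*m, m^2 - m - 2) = m - 2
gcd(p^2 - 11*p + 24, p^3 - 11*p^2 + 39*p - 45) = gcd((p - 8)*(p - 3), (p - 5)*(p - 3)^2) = p - 3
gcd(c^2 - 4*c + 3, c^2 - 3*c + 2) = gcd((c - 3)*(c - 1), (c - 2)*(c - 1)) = c - 1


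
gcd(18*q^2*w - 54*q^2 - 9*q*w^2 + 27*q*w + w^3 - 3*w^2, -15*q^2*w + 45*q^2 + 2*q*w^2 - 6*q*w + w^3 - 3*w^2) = 3*q*w - 9*q - w^2 + 3*w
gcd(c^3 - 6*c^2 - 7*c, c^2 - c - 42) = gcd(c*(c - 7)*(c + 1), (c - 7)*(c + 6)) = c - 7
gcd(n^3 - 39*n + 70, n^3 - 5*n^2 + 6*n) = n - 2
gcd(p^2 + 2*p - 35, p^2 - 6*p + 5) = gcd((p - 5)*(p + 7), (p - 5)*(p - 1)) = p - 5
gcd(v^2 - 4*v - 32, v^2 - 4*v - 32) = v^2 - 4*v - 32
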